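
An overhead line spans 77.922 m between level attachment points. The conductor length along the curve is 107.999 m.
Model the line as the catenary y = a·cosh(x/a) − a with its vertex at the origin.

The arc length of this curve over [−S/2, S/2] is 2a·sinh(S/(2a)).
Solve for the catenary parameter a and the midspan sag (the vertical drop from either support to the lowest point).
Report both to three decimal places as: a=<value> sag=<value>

seed: a₀ = √(S³/(24(L−S))) = √(77.922³/(24·30.077)) = 25.601609
iter 1: u=1.521818  f(a)=+3.681e+00  f'(a)=-2.941e+00  a ← 25.601609 − (+3.681e+00/-2.941e+00) = 26.853382
iter 2: u=1.450879  f(a)=+2.872e-01  f'(a)=-2.498e+00  a ← 26.853382 − (+2.872e-01/-2.498e+00) = 26.968346
iter 3: u=1.444694  f(a)=+2.075e-03  f'(a)=-2.462e+00  a ← 26.968346 − (+2.075e-03/-2.462e+00) = 26.969189
iter 4: u=1.444649  f(a)=+1.101e-07  f'(a)=-2.462e+00  a ← 26.969189 − (+1.101e-07/-2.462e+00) = 26.969189
iter 5: u=1.444649  f(a)=+0.000e+00  f'(a)=-2.462e+00  a ← 26.969189 − (+0.000e+00/-2.462e+00) = 26.969189
converged: |Δa| < 1e-12 after 5 iterations
sag = a·(cosh(S/(2a)) − 1) = 26.969189·(cosh(1.444649) − 1) = 33.390426
T_max/T_min = cosh(S/(2a)) = 2.238095

a=26.969 sag=33.390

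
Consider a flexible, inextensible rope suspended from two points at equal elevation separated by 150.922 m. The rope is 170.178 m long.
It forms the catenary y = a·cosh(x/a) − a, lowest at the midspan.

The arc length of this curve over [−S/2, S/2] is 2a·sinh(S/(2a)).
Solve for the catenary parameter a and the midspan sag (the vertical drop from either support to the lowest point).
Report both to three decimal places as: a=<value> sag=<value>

seed: a₀ = √(S³/(24(L−S))) = √(150.922³/(24·19.256)) = 86.246240
iter 1: u=0.874948  f(a)=+7.506e-01  f'(a)=-4.817e-01  a ← 86.246240 − (+7.506e-01/-4.817e-01) = 87.804649
iter 2: u=0.859419  f(a)=+2.083e-02  f'(a)=-4.553e-01  a ← 87.804649 − (+2.083e-02/-4.553e-01) = 87.850399
iter 3: u=0.858972  f(a)=+1.705e-05  f'(a)=-4.545e-01  a ← 87.850399 − (+1.705e-05/-4.545e-01) = 87.850436
iter 4: u=0.858971  f(a)=+1.143e-11  f'(a)=-4.545e-01  a ← 87.850436 − (+1.143e-11/-4.545e-01) = 87.850436
converged: |Δa| < 1e-12 after 4 iterations
sag = a·(cosh(S/(2a)) − 1) = 87.850436·(cosh(0.858971) − 1) = 34.451800
T_max/T_min = cosh(S/(2a)) = 1.392164

a=87.850 sag=34.452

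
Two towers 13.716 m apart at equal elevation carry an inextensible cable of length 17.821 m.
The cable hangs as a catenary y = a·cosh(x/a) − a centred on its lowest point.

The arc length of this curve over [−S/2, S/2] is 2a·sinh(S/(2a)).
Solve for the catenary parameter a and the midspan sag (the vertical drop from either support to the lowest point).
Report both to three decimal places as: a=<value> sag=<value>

seed: a₀ = √(S³/(24(L−S))) = √(13.716³/(24·4.105)) = 5.117749
iter 1: u=1.340042  f(a)=+3.847e-01  f'(a)=-1.911e+00  a ← 5.117749 − (+3.847e-01/-1.911e+00) = 5.319031
iter 2: u=1.289333  f(a)=+2.386e-02  f'(a)=-1.681e+00  a ← 5.319031 − (+2.386e-02/-1.681e+00) = 5.333226
iter 3: u=1.285901  f(a)=+1.052e-04  f'(a)=-1.666e+00  a ← 5.333226 − (+1.052e-04/-1.666e+00) = 5.333289
iter 4: u=1.285886  f(a)=+2.066e-09  f'(a)=-1.666e+00  a ← 5.333289 − (+2.066e-09/-1.666e+00) = 5.333289
iter 5: u=1.285886  f(a)=+0.000e+00  f'(a)=-1.666e+00  a ← 5.333289 − (+0.000e+00/-1.666e+00) = 5.333289
converged: |Δa| < 1e-12 after 5 iterations
sag = a·(cosh(S/(2a)) − 1) = 5.333289·(cosh(1.285886) − 1) = 5.051362
T_max/T_min = cosh(S/(2a)) = 1.947138

a=5.333 sag=5.051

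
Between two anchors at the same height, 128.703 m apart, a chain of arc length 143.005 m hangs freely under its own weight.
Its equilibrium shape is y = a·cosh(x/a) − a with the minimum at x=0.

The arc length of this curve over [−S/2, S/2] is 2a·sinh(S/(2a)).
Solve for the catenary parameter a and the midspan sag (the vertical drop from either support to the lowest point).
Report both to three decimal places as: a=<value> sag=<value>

seed: a₀ = √(S³/(24(L−S))) = √(128.703³/(24·14.302)) = 78.809577
iter 1: u=0.816544  f(a)=+4.844e-01  f'(a)=-3.877e-01  a ← 78.809577 − (+4.844e-01/-3.877e-01) = 80.058961
iter 2: u=0.803801  f(a)=+1.176e-02  f'(a)=-3.691e-01  a ← 80.058961 − (+1.176e-02/-3.691e-01) = 80.090821
iter 3: u=0.803482  f(a)=+7.313e-06  f'(a)=-3.687e-01  a ← 80.090821 − (+7.313e-06/-3.687e-01) = 80.090841
iter 4: u=0.803481  f(a)=+2.842e-12  f'(a)=-3.687e-01  a ← 80.090841 − (+2.842e-12/-3.687e-01) = 80.090841
converged: |Δa| < 1e-12 after 4 iterations
sag = a·(cosh(S/(2a)) − 1) = 80.090841·(cosh(0.803481) − 1) = 27.273726
T_max/T_min = cosh(S/(2a)) = 1.340535

a=80.091 sag=27.274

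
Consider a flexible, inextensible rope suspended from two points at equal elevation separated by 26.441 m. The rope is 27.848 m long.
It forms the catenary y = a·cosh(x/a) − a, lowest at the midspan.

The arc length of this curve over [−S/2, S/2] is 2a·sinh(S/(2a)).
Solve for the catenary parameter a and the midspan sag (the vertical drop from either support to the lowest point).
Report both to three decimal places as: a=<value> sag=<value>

a=23.582 sag=3.804

seed: a₀ = √(S³/(24(L−S))) = √(26.441³/(24·1.407)) = 23.397214
iter 1: u=0.565046  f(a)=+2.263e-02  f'(a)=-1.242e-01  a ← 23.397214 − (+2.263e-02/-1.242e-01) = 23.579508
iter 2: u=0.560678  f(a)=+2.672e-04  f'(a)=-1.212e-01  a ← 23.579508 − (+2.672e-04/-1.212e-01) = 23.581712
iter 3: u=0.560625  f(a)=+3.824e-08  f'(a)=-1.212e-01  a ← 23.581712 − (+3.824e-08/-1.212e-01) = 23.581712
iter 4: u=0.560625  f(a)=+3.553e-15  f'(a)=-1.212e-01  a ← 23.581712 − (+3.553e-15/-1.212e-01) = 23.581712
converged: |Δa| < 1e-12 after 4 iterations
sag = a·(cosh(S/(2a)) − 1) = 23.581712·(cosh(0.560625) − 1) = 3.803958
T_max/T_min = cosh(S/(2a)) = 1.161310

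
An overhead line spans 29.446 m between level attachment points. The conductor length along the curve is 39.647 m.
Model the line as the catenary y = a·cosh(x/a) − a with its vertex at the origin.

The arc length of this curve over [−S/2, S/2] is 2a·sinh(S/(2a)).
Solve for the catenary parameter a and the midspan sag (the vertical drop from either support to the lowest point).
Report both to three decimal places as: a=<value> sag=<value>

seed: a₀ = √(S³/(24(L−S))) = √(29.446³/(24·10.201)) = 10.212039
iter 1: u=1.441730  f(a)=+1.114e+00  f'(a)=-2.445e+00  a ← 10.212039 − (+1.114e+00/-2.445e+00) = 10.667715
iter 2: u=1.380146  f(a)=+7.892e-02  f'(a)=-2.110e+00  a ← 10.667715 − (+7.892e-02/-2.110e+00) = 10.705116
iter 3: u=1.375324  f(a)=+4.626e-04  f'(a)=-2.085e+00  a ← 10.705116 − (+4.626e-04/-2.085e+00) = 10.705338
iter 4: u=1.375295  f(a)=+1.610e-08  f'(a)=-2.085e+00  a ← 10.705338 − (+1.610e-08/-2.085e+00) = 10.705338
iter 5: u=1.375295  f(a)=-7.105e-15  f'(a)=-2.085e+00  a ← 10.705338 − (-7.105e-15/-2.085e+00) = 10.705338
converged: |Δa| < 1e-12 after 5 iterations
sag = a·(cosh(S/(2a)) − 1) = 10.705338·(cosh(1.375295) − 1) = 11.824096
T_max/T_min = cosh(S/(2a)) = 2.104505

a=10.705 sag=11.824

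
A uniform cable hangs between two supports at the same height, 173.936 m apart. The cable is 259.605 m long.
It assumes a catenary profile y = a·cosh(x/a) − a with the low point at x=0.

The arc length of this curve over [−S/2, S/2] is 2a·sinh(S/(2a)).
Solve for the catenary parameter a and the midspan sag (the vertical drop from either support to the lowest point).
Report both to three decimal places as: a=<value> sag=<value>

seed: a₀ = √(S³/(24(L−S))) = √(173.936³/(24·85.669)) = 50.590241
iter 1: u=1.719067  f(a)=+1.359e+01  f'(a)=-4.499e+00  a ← 50.590241 − (+1.359e+01/-4.499e+00) = 53.609996
iter 2: u=1.622235  f(a)=+1.312e+00  f'(a)=-3.669e+00  a ← 53.609996 − (+1.312e+00/-3.669e+00) = 53.967464
iter 3: u=1.611489  f(a)=+1.510e-02  f'(a)=-3.585e+00  a ← 53.967464 − (+1.510e-02/-3.585e+00) = 53.971677
iter 4: u=1.611364  f(a)=+2.054e-06  f'(a)=-3.584e+00  a ← 53.971677 − (+2.054e-06/-3.584e+00) = 53.971678
iter 5: u=1.611364  f(a)=+5.684e-14  f'(a)=-3.584e+00  a ← 53.971678 − (+5.684e-14/-3.584e+00) = 53.971678
converged: |Δa| < 1e-12 after 5 iterations
sag = a·(cosh(S/(2a)) − 1) = 53.971678·(cosh(1.611364) − 1) = 86.604391
T_max/T_min = cosh(S/(2a)) = 2.604627

a=53.972 sag=86.604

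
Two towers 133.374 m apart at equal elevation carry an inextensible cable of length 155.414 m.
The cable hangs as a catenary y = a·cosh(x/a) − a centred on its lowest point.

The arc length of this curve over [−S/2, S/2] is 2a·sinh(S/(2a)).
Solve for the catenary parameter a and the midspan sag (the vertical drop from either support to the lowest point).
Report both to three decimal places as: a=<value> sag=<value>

a=68.573 sag=35.064

seed: a₀ = √(S³/(24(L−S))) = √(133.374³/(24·22.040)) = 66.972321
iter 1: u=0.995740  f(a)=+1.119e+00  f'(a)=-7.258e-01  a ← 66.972321 − (+1.119e+00/-7.258e-01) = 68.513779
iter 2: u=0.973337  f(a)=+3.979e-02  f'(a)=-6.750e-01  a ← 68.513779 − (+3.979e-02/-6.750e-01) = 68.572730
iter 3: u=0.972500  f(a)=+5.445e-05  f'(a)=-6.731e-01  a ← 68.572730 − (+5.445e-05/-6.731e-01) = 68.572810
iter 4: u=0.972499  f(a)=+1.022e-10  f'(a)=-6.731e-01  a ← 68.572810 − (+1.022e-10/-6.731e-01) = 68.572810
iter 5: u=0.972499  f(a)=+0.000e+00  f'(a)=-6.731e-01  a ← 68.572810 − (+0.000e+00/-6.731e-01) = 68.572810
converged: |Δa| < 1e-12 after 5 iterations
sag = a·(cosh(S/(2a)) − 1) = 68.572810·(cosh(0.972499) − 1) = 35.064095
T_max/T_min = cosh(S/(2a)) = 1.511341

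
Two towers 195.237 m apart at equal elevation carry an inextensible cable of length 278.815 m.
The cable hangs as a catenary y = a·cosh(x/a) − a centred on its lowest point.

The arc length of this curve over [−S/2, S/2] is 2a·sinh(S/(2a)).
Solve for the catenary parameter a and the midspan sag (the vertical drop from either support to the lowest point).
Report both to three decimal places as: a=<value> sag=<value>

seed: a₀ = √(S³/(24(L−S))) = √(195.237³/(24·83.578)) = 60.910418
iter 1: u=1.602657  f(a)=+1.141e+01  f'(a)=-3.517e+00  a ← 60.910418 − (+1.141e+01/-3.517e+00) = 64.155782
iter 2: u=1.521585  f(a)=+9.757e-01  f'(a)=-2.939e+00  a ← 64.155782 − (+9.757e-01/-2.939e+00) = 64.487739
iter 3: u=1.513753  f(a)=+8.602e-03  f'(a)=-2.888e+00  a ← 64.487739 − (+8.602e-03/-2.888e+00) = 64.490718
iter 4: u=1.513683  f(a)=+6.816e-07  f'(a)=-2.887e+00  a ← 64.490718 − (+6.816e-07/-2.887e+00) = 64.490719
iter 5: u=1.513683  f(a)=-5.684e-14  f'(a)=-2.887e+00  a ← 64.490719 − (-5.684e-14/-2.887e+00) = 64.490719
converged: |Δa| < 1e-12 after 5 iterations
sag = a·(cosh(S/(2a)) − 1) = 64.490719·(cosh(1.513683) − 1) = 89.111052
T_max/T_min = cosh(S/(2a)) = 2.381766

a=64.491 sag=89.111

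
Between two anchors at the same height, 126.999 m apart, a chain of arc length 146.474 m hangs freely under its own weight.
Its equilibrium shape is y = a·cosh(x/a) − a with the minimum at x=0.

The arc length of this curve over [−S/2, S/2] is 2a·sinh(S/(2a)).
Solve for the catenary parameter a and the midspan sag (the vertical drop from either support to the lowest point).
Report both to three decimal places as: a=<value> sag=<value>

a=67.671 sag=32.044

seed: a₀ = √(S³/(24(L−S))) = √(126.999³/(24·19.475)) = 66.199712
iter 1: u=0.959211  f(a)=+9.158e-01  f'(a)=-6.443e-01  a ← 66.199712 − (+9.158e-01/-6.443e-01) = 67.621085
iter 2: u=0.939049  f(a)=+3.033e-02  f'(a)=-6.023e-01  a ← 67.621085 − (+3.033e-02/-6.023e-01) = 67.671438
iter 3: u=0.938350  f(a)=+3.578e-05  f'(a)=-6.009e-01  a ← 67.671438 − (+3.578e-05/-6.009e-01) = 67.671497
iter 4: u=0.938349  f(a)=+4.994e-11  f'(a)=-6.009e-01  a ← 67.671497 − (+4.994e-11/-6.009e-01) = 67.671497
iter 5: u=0.938349  f(a)=+2.842e-14  f'(a)=-6.009e-01  a ← 67.671497 − (+2.842e-14/-6.009e-01) = 67.671497
converged: |Δa| < 1e-12 after 5 iterations
sag = a·(cosh(S/(2a)) − 1) = 67.671497·(cosh(0.938349) − 1) = 32.043545
T_max/T_min = cosh(S/(2a)) = 1.473516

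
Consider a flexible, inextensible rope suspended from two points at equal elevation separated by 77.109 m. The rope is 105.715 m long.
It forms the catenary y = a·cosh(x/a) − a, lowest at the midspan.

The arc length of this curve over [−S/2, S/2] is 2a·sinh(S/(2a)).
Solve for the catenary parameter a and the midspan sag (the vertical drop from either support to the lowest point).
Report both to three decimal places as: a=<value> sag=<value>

seed: a₀ = √(S³/(24(L−S))) = √(77.109³/(24·28.606)) = 25.841839
iter 1: u=1.491941  f(a)=+3.358e+00  f'(a)=-2.748e+00  a ← 25.841839 − (+3.358e+00/-2.748e+00) = 27.063921
iter 2: u=1.424572  f(a)=+2.529e-01  f'(a)=-2.348e+00  a ← 27.063921 − (+2.529e-01/-2.348e+00) = 27.171623
iter 3: u=1.418925  f(a)=+1.693e-03  f'(a)=-2.317e+00  a ← 27.171623 − (+1.693e-03/-2.317e+00) = 27.172354
iter 4: u=1.418887  f(a)=+7.694e-08  f'(a)=-2.316e+00  a ← 27.172354 − (+7.694e-08/-2.316e+00) = 27.172354
iter 5: u=1.418887  f(a)=+0.000e+00  f'(a)=-2.316e+00  a ← 27.172354 − (+0.000e+00/-2.316e+00) = 27.172354
converged: |Δa| < 1e-12 after 5 iterations
sag = a·(cosh(S/(2a)) − 1) = 27.172354·(cosh(1.418887) − 1) = 32.260399
T_max/T_min = cosh(S/(2a)) = 2.187251

a=27.172 sag=32.260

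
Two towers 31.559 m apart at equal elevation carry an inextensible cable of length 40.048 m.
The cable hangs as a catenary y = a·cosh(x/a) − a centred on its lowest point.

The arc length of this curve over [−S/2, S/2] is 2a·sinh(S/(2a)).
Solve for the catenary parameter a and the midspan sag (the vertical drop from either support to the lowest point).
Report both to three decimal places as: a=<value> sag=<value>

seed: a₀ = √(S³/(24(L−S))) = √(31.559³/(24·8.489)) = 12.420840
iter 1: u=1.270405  f(a)=+7.120e-01  f'(a)=-1.601e+00  a ← 12.420840 − (+7.120e-01/-1.601e+00) = 12.865643
iter 2: u=1.226484  f(a)=+4.003e-02  f'(a)=-1.425e+00  a ← 12.865643 − (+4.003e-02/-1.425e+00) = 12.893731
iter 3: u=1.223812  f(a)=+1.432e-04  f'(a)=-1.415e+00  a ← 12.893731 − (+1.432e-04/-1.415e+00) = 12.893832
iter 4: u=1.223802  f(a)=+1.849e-09  f'(a)=-1.415e+00  a ← 12.893832 − (+1.849e-09/-1.415e+00) = 12.893832
iter 5: u=1.223802  f(a)=+0.000e+00  f'(a)=-1.415e+00  a ← 12.893832 − (+0.000e+00/-1.415e+00) = 12.893832
converged: |Δa| < 1e-12 after 5 iterations
sag = a·(cosh(S/(2a)) − 1) = 12.893832·(cosh(1.223802) − 1) = 10.922370
T_max/T_min = cosh(S/(2a)) = 1.847100

a=12.894 sag=10.922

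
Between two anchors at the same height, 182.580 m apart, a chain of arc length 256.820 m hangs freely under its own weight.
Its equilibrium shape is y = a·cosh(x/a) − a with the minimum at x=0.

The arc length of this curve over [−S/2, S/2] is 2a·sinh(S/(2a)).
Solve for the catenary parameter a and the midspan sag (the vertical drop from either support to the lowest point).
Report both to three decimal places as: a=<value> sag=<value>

a=61.722 sag=80.751

seed: a₀ = √(S³/(24(L−S))) = √(182.580³/(24·74.240)) = 58.446055
iter 1: u=1.561953  f(a)=+9.600e+00  f'(a)=-3.217e+00  a ← 58.446055 − (+9.600e+00/-3.217e+00) = 61.430550
iter 2: u=1.486068  f(a)=+7.844e-01  f'(a)=-2.711e+00  a ← 61.430550 − (+7.844e-01/-2.711e+00) = 61.719904
iter 3: u=1.479101  f(a)=+6.265e-03  f'(a)=-2.668e+00  a ← 61.719904 − (+6.265e-03/-2.668e+00) = 61.722253
iter 4: u=1.479045  f(a)=+4.068e-07  f'(a)=-2.667e+00  a ← 61.722253 − (+4.068e-07/-2.667e+00) = 61.722253
iter 5: u=1.479045  f(a)=-5.684e-14  f'(a)=-2.667e+00  a ← 61.722253 − (-5.684e-14/-2.667e+00) = 61.722253
converged: |Δa| < 1e-12 after 5 iterations
sag = a·(cosh(S/(2a)) − 1) = 61.722253·(cosh(1.479045) − 1) = 80.751480
T_max/T_min = cosh(S/(2a)) = 2.308304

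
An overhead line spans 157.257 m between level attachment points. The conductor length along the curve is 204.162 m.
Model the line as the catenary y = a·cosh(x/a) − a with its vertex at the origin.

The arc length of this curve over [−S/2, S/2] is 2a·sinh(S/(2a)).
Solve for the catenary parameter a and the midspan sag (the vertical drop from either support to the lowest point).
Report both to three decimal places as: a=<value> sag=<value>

seed: a₀ = √(S³/(24(L−S))) = √(157.257³/(24·46.905)) = 58.775968
iter 1: u=1.337766  f(a)=+4.380e+00  f'(a)=-1.901e+00  a ← 58.775968 − (+4.380e+00/-1.901e+00) = 61.080783
iter 2: u=1.287287  f(a)=+2.708e-01  f'(a)=-1.672e+00  a ← 61.080783 − (+2.708e-01/-1.672e+00) = 61.242754
iter 3: u=1.283882  f(a)=+1.186e-03  f'(a)=-1.658e+00  a ← 61.242754 − (+1.186e-03/-1.658e+00) = 61.243470
iter 4: u=1.283867  f(a)=+2.298e-08  f'(a)=-1.657e+00  a ← 61.243470 − (+2.298e-08/-1.657e+00) = 61.243470
iter 5: u=1.283867  f(a)=+2.842e-14  f'(a)=-1.657e+00  a ← 61.243470 − (+2.842e-14/-1.657e+00) = 61.243470
converged: |Δa| < 1e-12 after 5 iterations
sag = a·(cosh(S/(2a)) − 1) = 61.243470·(cosh(1.283867) − 1) = 57.799771
T_max/T_min = cosh(S/(2a)) = 1.943770

a=61.243 sag=57.800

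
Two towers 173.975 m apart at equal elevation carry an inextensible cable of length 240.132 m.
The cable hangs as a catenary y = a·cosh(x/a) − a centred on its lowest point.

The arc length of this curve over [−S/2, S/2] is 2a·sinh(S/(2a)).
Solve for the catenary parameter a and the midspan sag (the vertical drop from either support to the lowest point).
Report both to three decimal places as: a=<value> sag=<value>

a=60.623 sag=73.880

seed: a₀ = √(S³/(24(L−S))) = √(173.975³/(24·66.157)) = 57.588630
iter 1: u=1.510498  f(a)=+7.970e+00  f'(a)=-2.866e+00  a ← 57.588630 − (+7.970e+00/-2.866e+00) = 60.369326
iter 2: u=1.440922  f(a)=+6.137e-01  f'(a)=-2.441e+00  a ← 60.369326 − (+6.137e-01/-2.441e+00) = 60.620771
iter 3: u=1.434945  f(a)=+4.308e-03  f'(a)=-2.406e+00  a ← 60.620771 − (+4.308e-03/-2.406e+00) = 60.622562
iter 4: u=1.434903  f(a)=+2.156e-07  f'(a)=-2.406e+00  a ← 60.622562 − (+2.156e-07/-2.406e+00) = 60.622562
iter 5: u=1.434903  f(a)=+0.000e+00  f'(a)=-2.406e+00  a ← 60.622562 − (+0.000e+00/-2.406e+00) = 60.622562
converged: |Δa| < 1e-12 after 5 iterations
sag = a·(cosh(S/(2a)) − 1) = 60.622562·(cosh(1.434903) − 1) = 73.880001
T_max/T_min = cosh(S/(2a)) = 2.218688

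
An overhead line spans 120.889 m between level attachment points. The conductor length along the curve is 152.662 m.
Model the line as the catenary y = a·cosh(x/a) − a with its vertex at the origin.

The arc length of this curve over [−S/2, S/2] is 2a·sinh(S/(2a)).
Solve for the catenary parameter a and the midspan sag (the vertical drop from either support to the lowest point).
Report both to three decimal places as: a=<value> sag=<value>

a=49.926 sag=41.282

seed: a₀ = √(S³/(24(L−S))) = √(120.889³/(24·31.773)) = 48.133279
iter 1: u=1.255774  f(a)=+2.601e+00  f'(a)=-1.540e+00  a ← 48.133279 − (+2.601e+00/-1.540e+00) = 49.821980
iter 2: u=1.213210  f(a)=+1.432e-01  f'(a)=-1.375e+00  a ← 49.821980 − (+1.432e-01/-1.375e+00) = 49.926093
iter 3: u=1.210680  f(a)=+4.896e-04  f'(a)=-1.366e+00  a ← 49.926093 − (+4.896e-04/-1.366e+00) = 49.926451
iter 4: u=1.210671  f(a)=+5.767e-09  f'(a)=-1.366e+00  a ← 49.926451 − (+5.767e-09/-1.366e+00) = 49.926451
iter 5: u=1.210671  f(a)=+0.000e+00  f'(a)=-1.366e+00  a ← 49.926451 − (+0.000e+00/-1.366e+00) = 49.926451
converged: |Δa| < 1e-12 after 5 iterations
sag = a·(cosh(S/(2a)) − 1) = 49.926451·(cosh(1.210671) − 1) = 41.282496
T_max/T_min = cosh(S/(2a)) = 1.826866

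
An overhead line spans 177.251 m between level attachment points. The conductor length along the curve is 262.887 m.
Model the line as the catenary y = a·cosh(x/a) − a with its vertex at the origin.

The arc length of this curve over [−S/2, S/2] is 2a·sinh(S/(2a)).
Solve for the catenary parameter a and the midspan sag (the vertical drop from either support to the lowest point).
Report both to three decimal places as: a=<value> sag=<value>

seed: a₀ = √(S³/(24(L−S))) = √(177.251³/(24·85.636)) = 52.053416
iter 1: u=1.702588  f(a)=+1.330e+01  f'(a)=-4.348e+00  a ← 52.053416 − (+1.330e+01/-4.348e+00) = 55.113022
iter 2: u=1.608068  f(a)=+1.263e+00  f'(a)=-3.559e+00  a ← 55.113022 − (+1.263e+00/-3.559e+00) = 55.468008
iter 3: u=1.597777  f(a)=+1.403e-02  f'(a)=-3.480e+00  a ← 55.468008 − (+1.403e-02/-3.480e+00) = 55.472039
iter 4: u=1.597661  f(a)=+1.772e-06  f'(a)=-3.479e+00  a ← 55.472039 − (+1.772e-06/-3.479e+00) = 55.472039
iter 5: u=1.597661  f(a)=+0.000e+00  f'(a)=-3.479e+00  a ← 55.472039 − (+0.000e+00/-3.479e+00) = 55.472039
converged: |Δa| < 1e-12 after 5 iterations
sag = a·(cosh(S/(2a)) − 1) = 55.472039·(cosh(1.597661) − 1) = 87.197302
T_max/T_min = cosh(S/(2a)) = 2.571914

a=55.472 sag=87.197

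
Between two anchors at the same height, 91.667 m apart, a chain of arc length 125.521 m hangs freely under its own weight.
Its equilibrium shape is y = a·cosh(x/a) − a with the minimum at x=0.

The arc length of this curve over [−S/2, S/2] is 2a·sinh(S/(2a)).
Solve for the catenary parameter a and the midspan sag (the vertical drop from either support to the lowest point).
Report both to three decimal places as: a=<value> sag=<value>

a=32.369 sag=38.247

seed: a₀ = √(S³/(24(L−S))) = √(91.667³/(24·33.854)) = 30.789945
iter 1: u=1.488587  f(a)=+3.955e+00  f'(a)=-2.726e+00  a ← 30.789945 − (+3.955e+00/-2.726e+00) = 32.240504
iter 2: u=1.421612  f(a)=+2.967e-01  f'(a)=-2.331e+00  a ← 32.240504 − (+2.967e-01/-2.331e+00) = 32.367746
iter 3: u=1.416024  f(a)=+1.968e-03  f'(a)=-2.301e+00  a ← 32.367746 − (+1.968e-03/-2.301e+00) = 32.368601
iter 4: u=1.415986  f(a)=+8.793e-08  f'(a)=-2.300e+00  a ← 32.368601 − (+8.793e-08/-2.300e+00) = 32.368601
iter 5: u=1.415986  f(a)=+1.421e-14  f'(a)=-2.300e+00  a ← 32.368601 − (+1.421e-14/-2.300e+00) = 32.368601
converged: |Δa| < 1e-12 after 5 iterations
sag = a·(cosh(S/(2a)) − 1) = 32.368601·(cosh(1.415986) − 1) = 38.247308
T_max/T_min = cosh(S/(2a)) = 2.181618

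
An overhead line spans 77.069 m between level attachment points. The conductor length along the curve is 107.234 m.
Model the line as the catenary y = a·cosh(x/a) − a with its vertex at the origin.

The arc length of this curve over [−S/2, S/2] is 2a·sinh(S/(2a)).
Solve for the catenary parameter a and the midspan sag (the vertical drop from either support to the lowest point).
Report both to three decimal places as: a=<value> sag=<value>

a=26.506 sag=33.305

seed: a₀ = √(S³/(24(L−S))) = √(77.069³/(24·30.165)) = 25.145617
iter 1: u=1.532454  f(a)=+3.747e+00  f'(a)=-3.012e+00  a ← 25.145617 − (+3.747e+00/-3.012e+00) = 26.389511
iter 2: u=1.460220  f(a)=+2.960e-01  f'(a)=-2.553e+00  a ← 26.389511 − (+2.960e-01/-2.553e+00) = 26.505418
iter 3: u=1.453835  f(a)=+2.197e-03  f'(a)=-2.516e+00  a ← 26.505418 − (+2.197e-03/-2.516e+00) = 26.506291
iter 4: u=1.453787  f(a)=+1.230e-07  f'(a)=-2.515e+00  a ← 26.506291 − (+1.230e-07/-2.515e+00) = 26.506291
iter 5: u=1.453787  f(a)=-1.421e-14  f'(a)=-2.515e+00  a ← 26.506291 − (-1.421e-14/-2.515e+00) = 26.506291
converged: |Δa| < 1e-12 after 5 iterations
sag = a·(cosh(S/(2a)) − 1) = 26.506291·(cosh(1.453787) − 1) = 33.304796
T_max/T_min = cosh(S/(2a)) = 2.256486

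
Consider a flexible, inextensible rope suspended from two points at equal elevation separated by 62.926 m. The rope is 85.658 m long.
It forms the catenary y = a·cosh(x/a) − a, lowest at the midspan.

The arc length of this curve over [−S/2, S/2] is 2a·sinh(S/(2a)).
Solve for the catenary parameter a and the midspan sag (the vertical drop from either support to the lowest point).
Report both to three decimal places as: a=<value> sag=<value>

seed: a₀ = √(S³/(24(L−S))) = √(62.926³/(24·22.732)) = 21.370798
iter 1: u=1.472243  f(a)=+2.595e+00  f'(a)=-2.626e+00  a ← 21.370798 − (+2.595e+00/-2.626e+00) = 22.358975
iter 2: u=1.407175  f(a)=+1.908e-01  f'(a)=-2.252e+00  a ← 22.358975 − (+1.908e-01/-2.252e+00) = 22.443691
iter 3: u=1.401864  f(a)=+1.213e-03  f'(a)=-2.224e+00  a ← 22.443691 − (+1.213e-03/-2.224e+00) = 22.444236
iter 4: u=1.401830  f(a)=+4.972e-08  f'(a)=-2.224e+00  a ← 22.444236 − (+4.972e-08/-2.224e+00) = 22.444236
iter 5: u=1.401830  f(a)=+0.000e+00  f'(a)=-2.224e+00  a ← 22.444236 − (+0.000e+00/-2.224e+00) = 22.444236
converged: |Δa| < 1e-12 after 5 iterations
sag = a·(cosh(S/(2a)) − 1) = 22.444236·(cosh(1.401830) − 1) = 25.909326
T_max/T_min = cosh(S/(2a)) = 2.154387

a=22.444 sag=25.909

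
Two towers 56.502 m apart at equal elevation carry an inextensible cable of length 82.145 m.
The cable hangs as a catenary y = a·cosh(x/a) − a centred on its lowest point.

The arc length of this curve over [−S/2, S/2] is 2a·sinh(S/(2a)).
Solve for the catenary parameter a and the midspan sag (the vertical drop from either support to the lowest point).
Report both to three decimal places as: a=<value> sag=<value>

seed: a₀ = √(S³/(24(L−S))) = √(56.502³/(24·25.643)) = 17.120076
iter 1: u=1.650168  f(a)=+3.727e+00  f'(a)=-3.895e+00  a ← 17.120076 − (+3.727e+00/-3.895e+00) = 18.076851
iter 2: u=1.562828  f(a)=+3.352e-01  f'(a)=-3.223e+00  a ← 18.076851 − (+3.352e-01/-3.223e+00) = 18.180856
iter 3: u=1.553887  f(a)=+3.304e-03  f'(a)=-3.160e+00  a ← 18.180856 − (+3.304e-03/-3.160e+00) = 18.181902
iter 4: u=1.553798  f(a)=+3.281e-07  f'(a)=-3.159e+00  a ← 18.181902 − (+3.281e-07/-3.159e+00) = 18.181902
iter 5: u=1.553798  f(a)=+0.000e+00  f'(a)=-3.159e+00  a ← 18.181902 − (+0.000e+00/-3.159e+00) = 18.181902
converged: |Δa| < 1e-12 after 5 iterations
sag = a·(cosh(S/(2a)) − 1) = 18.181902·(cosh(1.553798) − 1) = 26.735042
T_max/T_min = cosh(S/(2a)) = 2.470421

a=18.182 sag=26.735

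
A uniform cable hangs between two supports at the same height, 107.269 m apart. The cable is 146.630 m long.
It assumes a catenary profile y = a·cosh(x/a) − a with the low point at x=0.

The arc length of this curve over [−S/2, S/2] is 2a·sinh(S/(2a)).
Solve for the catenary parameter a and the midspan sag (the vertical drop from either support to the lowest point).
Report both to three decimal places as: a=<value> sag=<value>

seed: a₀ = √(S³/(24(L−S))) = √(107.269³/(24·39.361)) = 36.147034
iter 1: u=1.483787  f(a)=+4.567e+00  f'(a)=-2.697e+00  a ← 36.147034 − (+4.567e+00/-2.697e+00) = 37.840705
iter 2: u=1.417376  f(a)=+3.406e-01  f'(a)=-2.308e+00  a ← 37.840705 − (+3.406e-01/-2.308e+00) = 37.988279
iter 3: u=1.411870  f(a)=+2.232e-03  f'(a)=-2.278e+00  a ← 37.988279 − (+2.232e-03/-2.278e+00) = 37.989259
iter 4: u=1.411833  f(a)=+9.722e-08  f'(a)=-2.278e+00  a ← 37.989259 − (+9.722e-08/-2.278e+00) = 37.989259
iter 5: u=1.411833  f(a)=-2.842e-14  f'(a)=-2.278e+00  a ← 37.989259 − (-2.842e-14/-2.278e+00) = 37.989259
converged: |Δa| < 1e-12 after 5 iterations
sag = a·(cosh(S/(2a)) − 1) = 37.989259·(cosh(1.411833) − 1) = 44.583576
T_max/T_min = cosh(S/(2a)) = 2.173584

a=37.989 sag=44.584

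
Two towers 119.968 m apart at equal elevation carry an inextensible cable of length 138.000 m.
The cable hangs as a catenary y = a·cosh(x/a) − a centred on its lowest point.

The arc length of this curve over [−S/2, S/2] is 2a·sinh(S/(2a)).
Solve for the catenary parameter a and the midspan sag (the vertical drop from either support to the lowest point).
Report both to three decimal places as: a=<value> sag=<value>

a=64.541 sag=29.939

seed: a₀ = √(S³/(24(L−S))) = √(119.968³/(24·18.032)) = 63.164136
iter 1: u=0.949653  f(a)=+8.308e-01  f'(a)=-6.241e-01  a ← 63.164136 − (+8.308e-01/-6.241e-01) = 64.495225
iter 2: u=0.930053  f(a)=+2.699e-02  f'(a)=-5.842e-01  a ← 64.495225 − (+2.699e-02/-5.842e-01) = 64.541423
iter 3: u=0.929388  f(a)=+3.060e-05  f'(a)=-5.829e-01  a ← 64.541423 − (+3.060e-05/-5.829e-01) = 64.541475
iter 4: u=0.929387  f(a)=+3.942e-11  f'(a)=-5.829e-01  a ← 64.541475 − (+3.942e-11/-5.829e-01) = 64.541475
iter 5: u=0.929387  f(a)=+2.842e-14  f'(a)=-5.829e-01  a ← 64.541475 − (+2.842e-14/-5.829e-01) = 64.541475
converged: |Δa| < 1e-12 after 5 iterations
sag = a·(cosh(S/(2a)) − 1) = 64.541475·(cosh(0.929387) − 1) = 29.939221
T_max/T_min = cosh(S/(2a)) = 1.463876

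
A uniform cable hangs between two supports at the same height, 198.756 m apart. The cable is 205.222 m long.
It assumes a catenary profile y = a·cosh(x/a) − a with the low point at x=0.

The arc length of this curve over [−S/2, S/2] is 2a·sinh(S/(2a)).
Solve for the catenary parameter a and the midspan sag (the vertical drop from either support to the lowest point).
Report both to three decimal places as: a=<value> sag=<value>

seed: a₀ = √(S³/(24(L−S))) = √(198.756³/(24·6.466)) = 224.934929
iter 1: u=0.441808  f(a)=+6.340e-02  f'(a)=-5.862e-02  a ← 224.934929 − (+6.340e-02/-5.862e-02) = 226.016436
iter 2: u=0.439694  f(a)=+4.602e-04  f'(a)=-5.777e-02  a ← 226.016436 − (+4.602e-04/-5.777e-02) = 226.024401
iter 3: u=0.439678  f(a)=+2.464e-08  f'(a)=-5.777e-02  a ← 226.024401 − (+2.464e-08/-5.777e-02) = 226.024401
iter 4: u=0.439678  f(a)=-2.842e-14  f'(a)=-5.777e-02  a ← 226.024401 − (-2.842e-14/-5.777e-02) = 226.024401
converged: |Δa| < 1e-12 after 4 iterations
sag = a·(cosh(S/(2a)) − 1) = 226.024401·(cosh(0.439678) − 1) = 22.201398
T_max/T_min = cosh(S/(2a)) = 1.098226

a=226.024 sag=22.201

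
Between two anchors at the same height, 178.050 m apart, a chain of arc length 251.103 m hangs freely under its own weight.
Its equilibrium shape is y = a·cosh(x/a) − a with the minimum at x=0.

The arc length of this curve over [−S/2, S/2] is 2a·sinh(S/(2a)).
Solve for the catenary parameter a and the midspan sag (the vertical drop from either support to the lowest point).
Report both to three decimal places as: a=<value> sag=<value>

seed: a₀ = √(S³/(24(L−S))) = √(178.050³/(24·73.053)) = 56.739868
iter 1: u=1.569003  f(a)=+9.537e+00  f'(a)=-3.267e+00  a ← 56.739868 − (+9.537e+00/-3.267e+00) = 59.658959
iter 2: u=1.492232  f(a)=+7.854e-01  f'(a)=-2.749e+00  a ← 59.658959 − (+7.854e-01/-2.749e+00) = 59.944637
iter 3: u=1.485120  f(a)=+6.383e-03  f'(a)=-2.705e+00  a ← 59.944637 − (+6.383e-03/-2.705e+00) = 59.946997
iter 4: u=1.485062  f(a)=+4.292e-07  f'(a)=-2.705e+00  a ← 59.946997 − (+4.292e-07/-2.705e+00) = 59.946997
iter 5: u=1.485062  f(a)=+0.000e+00  f'(a)=-2.705e+00  a ← 59.946997 − (+0.000e+00/-2.705e+00) = 59.946997
converged: |Δa| < 1e-12 after 5 iterations
sag = a·(cosh(S/(2a)) − 1) = 59.946997·(cosh(1.485062) − 1) = 79.181798
T_max/T_min = cosh(S/(2a)) = 2.320863

a=59.947 sag=79.182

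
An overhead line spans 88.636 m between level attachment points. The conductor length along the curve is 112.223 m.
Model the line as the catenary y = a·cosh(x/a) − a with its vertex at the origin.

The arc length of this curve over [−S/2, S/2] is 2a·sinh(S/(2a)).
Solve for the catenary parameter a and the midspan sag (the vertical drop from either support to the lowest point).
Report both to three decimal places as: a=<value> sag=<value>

seed: a₀ = √(S³/(24(L−S))) = √(88.636³/(24·23.587)) = 35.073027
iter 1: u=1.263592  f(a)=+1.956e+00  f'(a)=-1.572e+00  a ← 35.073027 − (+1.956e+00/-1.572e+00) = 36.317133
iter 2: u=1.220306  f(a)=+1.089e-01  f'(a)=-1.402e+00  a ← 36.317133 − (+1.089e-01/-1.402e+00) = 36.394826
iter 3: u=1.217701  f(a)=+3.816e-04  f'(a)=-1.392e+00  a ← 36.394826 − (+3.816e-04/-1.392e+00) = 36.395100
iter 4: u=1.217691  f(a)=+4.720e-09  f'(a)=-1.392e+00  a ← 36.395100 − (+4.720e-09/-1.392e+00) = 36.395100
iter 5: u=1.217691  f(a)=-1.421e-14  f'(a)=-1.392e+00  a ← 36.395100 − (-1.421e-14/-1.392e+00) = 36.395100
converged: |Δa| < 1e-12 after 5 iterations
sag = a·(cosh(S/(2a)) − 1) = 36.395100·(cosh(1.217691) − 1) = 30.486166
T_max/T_min = cosh(S/(2a)) = 1.837645

a=36.395 sag=30.486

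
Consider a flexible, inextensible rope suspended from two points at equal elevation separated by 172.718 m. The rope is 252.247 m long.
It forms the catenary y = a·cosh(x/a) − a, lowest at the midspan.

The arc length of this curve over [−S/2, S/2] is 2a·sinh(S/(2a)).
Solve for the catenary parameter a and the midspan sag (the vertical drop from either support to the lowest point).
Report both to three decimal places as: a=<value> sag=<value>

a=55.222 sag=82.461

seed: a₀ = √(S³/(24(L−S))) = √(172.718³/(24·79.529)) = 51.956276
iter 1: u=1.662148  f(a)=+1.174e+01  f'(a)=-3.995e+00  a ← 51.956276 − (+1.174e+01/-3.995e+00) = 54.894174
iter 2: u=1.573191  f(a)=+1.069e+00  f'(a)=-3.298e+00  a ← 54.894174 − (+1.069e+00/-3.298e+00) = 55.218385
iter 3: u=1.563954  f(a)=+1.083e-02  f'(a)=-3.231e+00  a ← 55.218385 − (+1.083e-02/-3.231e+00) = 55.221738
iter 4: u=1.563859  f(a)=+1.137e-06  f'(a)=-3.230e+00  a ← 55.221738 − (+1.137e-06/-3.230e+00) = 55.221739
iter 5: u=1.563859  f(a)=+2.842e-14  f'(a)=-3.230e+00  a ← 55.221739 − (+2.842e-14/-3.230e+00) = 55.221739
converged: |Δa| < 1e-12 after 5 iterations
sag = a·(cosh(S/(2a)) − 1) = 55.221739·(cosh(1.563859) − 1) = 82.461149
T_max/T_min = cosh(S/(2a)) = 2.493273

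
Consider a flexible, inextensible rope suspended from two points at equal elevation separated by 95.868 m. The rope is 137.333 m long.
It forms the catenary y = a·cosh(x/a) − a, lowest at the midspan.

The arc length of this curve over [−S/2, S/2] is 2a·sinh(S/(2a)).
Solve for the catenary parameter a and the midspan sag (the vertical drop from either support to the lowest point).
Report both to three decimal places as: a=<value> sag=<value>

a=31.521 sag=44.035

seed: a₀ = √(S³/(24(L−S))) = √(95.868³/(24·41.465)) = 29.755280
iter 1: u=1.610941  f(a)=+5.725e+00  f'(a)=-3.581e+00  a ← 29.755280 − (+5.725e+00/-3.581e+00) = 31.354148
iter 2: u=1.528793  f(a)=+4.938e-01  f'(a)=-2.987e+00  a ← 31.354148 − (+4.938e-01/-2.987e+00) = 31.519456
iter 3: u=1.520775  f(a)=+4.441e-03  f'(a)=-2.934e+00  a ← 31.519456 − (+4.441e-03/-2.934e+00) = 31.520969
iter 4: u=1.520702  f(a)=+3.662e-07  f'(a)=-2.933e+00  a ← 31.520969 − (+3.662e-07/-2.933e+00) = 31.520970
iter 5: u=1.520702  f(a)=+0.000e+00  f'(a)=-2.933e+00  a ← 31.520970 − (+0.000e+00/-2.933e+00) = 31.520970
converged: |Δa| < 1e-12 after 5 iterations
sag = a·(cosh(S/(2a)) − 1) = 31.520970·(cosh(1.520702) − 1) = 44.034704
T_max/T_min = cosh(S/(2a)) = 2.396997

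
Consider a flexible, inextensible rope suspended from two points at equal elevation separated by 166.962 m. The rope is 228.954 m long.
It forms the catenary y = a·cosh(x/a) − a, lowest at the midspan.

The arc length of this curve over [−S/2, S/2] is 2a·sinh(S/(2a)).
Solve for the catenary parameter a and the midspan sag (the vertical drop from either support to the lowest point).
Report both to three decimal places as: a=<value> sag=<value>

a=58.813 sag=69.888

seed: a₀ = √(S³/(24(L−S))) = √(166.962³/(24·61.992)) = 55.931055
iter 1: u=1.492570  f(a)=+7.283e+00  f'(a)=-2.752e+00  a ← 55.931055 − (+7.283e+00/-2.752e+00) = 58.577961
iter 2: u=1.425126  f(a)=+5.489e-01  f'(a)=-2.351e+00  a ← 58.577961 − (+5.489e-01/-2.351e+00) = 58.811439
iter 3: u=1.419469  f(a)=+3.680e-03  f'(a)=-2.320e+00  a ← 58.811439 − (+3.680e-03/-2.320e+00) = 58.813025
iter 4: u=1.419430  f(a)=+1.678e-07  f'(a)=-2.319e+00  a ← 58.813025 − (+1.678e-07/-2.319e+00) = 58.813026
iter 5: u=1.419430  f(a)=-2.842e-14  f'(a)=-2.319e+00  a ← 58.813026 − (-2.842e-14/-2.319e+00) = 58.813026
converged: |Δa| < 1e-12 after 5 iterations
sag = a·(cosh(S/(2a)) − 1) = 58.813026·(cosh(1.419430) − 1) = 69.888006
T_max/T_min = cosh(S/(2a)) = 2.188308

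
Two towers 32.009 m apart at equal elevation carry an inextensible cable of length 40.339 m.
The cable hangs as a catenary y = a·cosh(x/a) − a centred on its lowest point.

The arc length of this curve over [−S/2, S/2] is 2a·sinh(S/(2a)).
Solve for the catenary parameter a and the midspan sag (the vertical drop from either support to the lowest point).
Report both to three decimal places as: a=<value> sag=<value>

seed: a₀ = √(S³/(24(L−S))) = √(32.009³/(24·8.330)) = 12.807962
iter 1: u=1.249574  f(a)=+6.750e-01  f'(a)=-1.516e+00  a ← 12.807962 − (+6.750e-01/-1.516e+00) = 13.253386
iter 2: u=1.207578  f(a)=+3.681e-02  f'(a)=-1.354e+00  a ← 13.253386 − (+3.681e-02/-1.354e+00) = 13.280568
iter 3: u=1.205107  f(a)=+1.235e-04  f'(a)=-1.345e+00  a ← 13.280568 − (+1.235e-04/-1.345e+00) = 13.280660
iter 4: u=1.205098  f(a)=+1.399e-09  f'(a)=-1.345e+00  a ← 13.280660 − (+1.399e-09/-1.345e+00) = 13.280660
iter 5: u=1.205098  f(a)=+7.105e-15  f'(a)=-1.345e+00  a ← 13.280660 − (+7.105e-15/-1.345e+00) = 13.280660
converged: |Δa| < 1e-12 after 5 iterations
sag = a·(cosh(S/(2a)) − 1) = 13.280660·(cosh(1.205098) − 1) = 10.868557
T_max/T_min = cosh(S/(2a)) = 1.818375

a=13.281 sag=10.869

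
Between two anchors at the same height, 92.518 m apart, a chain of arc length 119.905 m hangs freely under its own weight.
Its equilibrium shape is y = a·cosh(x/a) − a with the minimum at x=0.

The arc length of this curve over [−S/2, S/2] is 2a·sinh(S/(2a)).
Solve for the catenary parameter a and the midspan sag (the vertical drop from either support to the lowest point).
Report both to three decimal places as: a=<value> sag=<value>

a=36.157 sag=33.854

seed: a₀ = √(S³/(24(L−S))) = √(92.518³/(24·27.387)) = 34.710551
iter 1: u=1.332707  f(a)=+2.538e+00  f'(a)=-1.877e+00  a ← 34.710551 − (+2.538e+00/-1.877e+00) = 36.062702
iter 2: u=1.282738  f(a)=+1.558e-01  f'(a)=-1.653e+00  a ← 36.062702 − (+1.558e-01/-1.653e+00) = 36.156981
iter 3: u=1.279393  f(a)=+6.725e-04  f'(a)=-1.638e+00  a ← 36.156981 − (+6.725e-04/-1.638e+00) = 36.157392
iter 4: u=1.279379  f(a)=+1.264e-08  f'(a)=-1.638e+00  a ← 36.157392 − (+1.264e-08/-1.638e+00) = 36.157392
iter 5: u=1.279379  f(a)=+0.000e+00  f'(a)=-1.638e+00  a ← 36.157392 − (+0.000e+00/-1.638e+00) = 36.157392
converged: |Δa| < 1e-12 after 5 iterations
sag = a·(cosh(S/(2a)) − 1) = 36.157392·(cosh(1.279379) − 1) = 33.854459
T_max/T_min = cosh(S/(2a)) = 1.936308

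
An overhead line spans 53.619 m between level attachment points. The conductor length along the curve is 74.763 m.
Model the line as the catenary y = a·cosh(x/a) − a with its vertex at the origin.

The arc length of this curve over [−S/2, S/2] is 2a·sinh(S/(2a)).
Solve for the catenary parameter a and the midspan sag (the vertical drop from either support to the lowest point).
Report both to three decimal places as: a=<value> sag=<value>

seed: a₀ = √(S³/(24(L−S))) = √(53.619³/(24·21.144)) = 17.429257
iter 1: u=1.538190  f(a)=+2.647e+00  f'(a)=-3.051e+00  a ← 17.429257 − (+2.647e+00/-3.051e+00) = 18.296838
iter 2: u=1.465253  f(a)=+2.105e-01  f'(a)=-2.583e+00  a ← 18.296838 − (+2.105e-01/-2.583e+00) = 18.378311
iter 3: u=1.458758  f(a)=+1.585e-03  f'(a)=-2.545e+00  a ← 18.378311 − (+1.585e-03/-2.545e+00) = 18.378934
iter 4: u=1.458708  f(a)=+9.136e-08  f'(a)=-2.544e+00  a ← 18.378934 − (+9.136e-08/-2.544e+00) = 18.378934
iter 5: u=1.458708  f(a)=+0.000e+00  f'(a)=-2.544e+00  a ← 18.378934 − (+0.000e+00/-2.544e+00) = 18.378934
converged: |Δa| < 1e-12 after 5 iterations
sag = a·(cosh(S/(2a)) − 1) = 18.378934·(cosh(1.458708) − 1) = 23.276339
T_max/T_min = cosh(S/(2a)) = 2.266468

a=18.379 sag=23.276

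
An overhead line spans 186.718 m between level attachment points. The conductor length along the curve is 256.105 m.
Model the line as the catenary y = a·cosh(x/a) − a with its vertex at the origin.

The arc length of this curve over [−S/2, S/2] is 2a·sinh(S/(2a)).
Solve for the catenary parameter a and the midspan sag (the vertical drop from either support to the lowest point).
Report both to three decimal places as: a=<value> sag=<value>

a=65.746 sag=78.198

seed: a₀ = √(S³/(24(L−S))) = √(186.718³/(24·69.387)) = 62.522251
iter 1: u=1.493212  f(a)=+8.159e+00  f'(a)=-2.756e+00  a ← 62.522251 − (+8.159e+00/-2.756e+00) = 65.483231
iter 2: u=1.425693  f(a)=+6.154e-01  f'(a)=-2.354e+00  a ← 65.483231 − (+6.154e-01/-2.354e+00) = 65.744647
iter 3: u=1.420024  f(a)=+4.133e-03  f'(a)=-2.323e+00  a ← 65.744647 − (+4.133e-03/-2.323e+00) = 65.746426
iter 4: u=1.419986  f(a)=+1.891e-07  f'(a)=-2.322e+00  a ← 65.746426 − (+1.891e-07/-2.322e+00) = 65.746426
iter 5: u=1.419986  f(a)=-5.684e-14  f'(a)=-2.322e+00  a ← 65.746426 − (-5.684e-14/-2.322e+00) = 65.746426
converged: |Δa| < 1e-12 after 5 iterations
sag = a·(cosh(S/(2a)) − 1) = 65.746426·(cosh(1.419986) − 1) = 78.198130
T_max/T_min = cosh(S/(2a)) = 2.189390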